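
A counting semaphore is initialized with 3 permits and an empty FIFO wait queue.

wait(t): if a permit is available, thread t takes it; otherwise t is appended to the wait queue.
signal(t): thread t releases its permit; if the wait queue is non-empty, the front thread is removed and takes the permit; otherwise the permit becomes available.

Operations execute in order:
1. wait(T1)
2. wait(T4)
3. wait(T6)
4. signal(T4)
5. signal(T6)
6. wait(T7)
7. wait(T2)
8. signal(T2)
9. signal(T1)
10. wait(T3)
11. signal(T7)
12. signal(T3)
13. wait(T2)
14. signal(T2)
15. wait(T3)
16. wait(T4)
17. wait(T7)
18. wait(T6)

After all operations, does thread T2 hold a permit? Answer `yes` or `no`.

Step 1: wait(T1) -> count=2 queue=[] holders={T1}
Step 2: wait(T4) -> count=1 queue=[] holders={T1,T4}
Step 3: wait(T6) -> count=0 queue=[] holders={T1,T4,T6}
Step 4: signal(T4) -> count=1 queue=[] holders={T1,T6}
Step 5: signal(T6) -> count=2 queue=[] holders={T1}
Step 6: wait(T7) -> count=1 queue=[] holders={T1,T7}
Step 7: wait(T2) -> count=0 queue=[] holders={T1,T2,T7}
Step 8: signal(T2) -> count=1 queue=[] holders={T1,T7}
Step 9: signal(T1) -> count=2 queue=[] holders={T7}
Step 10: wait(T3) -> count=1 queue=[] holders={T3,T7}
Step 11: signal(T7) -> count=2 queue=[] holders={T3}
Step 12: signal(T3) -> count=3 queue=[] holders={none}
Step 13: wait(T2) -> count=2 queue=[] holders={T2}
Step 14: signal(T2) -> count=3 queue=[] holders={none}
Step 15: wait(T3) -> count=2 queue=[] holders={T3}
Step 16: wait(T4) -> count=1 queue=[] holders={T3,T4}
Step 17: wait(T7) -> count=0 queue=[] holders={T3,T4,T7}
Step 18: wait(T6) -> count=0 queue=[T6] holders={T3,T4,T7}
Final holders: {T3,T4,T7} -> T2 not in holders

Answer: no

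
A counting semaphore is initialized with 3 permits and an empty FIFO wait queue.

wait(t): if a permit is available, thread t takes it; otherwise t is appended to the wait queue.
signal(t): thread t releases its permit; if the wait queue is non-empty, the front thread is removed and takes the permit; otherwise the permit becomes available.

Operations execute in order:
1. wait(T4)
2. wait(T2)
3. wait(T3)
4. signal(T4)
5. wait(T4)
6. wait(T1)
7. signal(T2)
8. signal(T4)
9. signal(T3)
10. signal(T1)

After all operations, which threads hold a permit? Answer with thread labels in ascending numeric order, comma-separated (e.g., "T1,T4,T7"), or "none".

Step 1: wait(T4) -> count=2 queue=[] holders={T4}
Step 2: wait(T2) -> count=1 queue=[] holders={T2,T4}
Step 3: wait(T3) -> count=0 queue=[] holders={T2,T3,T4}
Step 4: signal(T4) -> count=1 queue=[] holders={T2,T3}
Step 5: wait(T4) -> count=0 queue=[] holders={T2,T3,T4}
Step 6: wait(T1) -> count=0 queue=[T1] holders={T2,T3,T4}
Step 7: signal(T2) -> count=0 queue=[] holders={T1,T3,T4}
Step 8: signal(T4) -> count=1 queue=[] holders={T1,T3}
Step 9: signal(T3) -> count=2 queue=[] holders={T1}
Step 10: signal(T1) -> count=3 queue=[] holders={none}
Final holders: none

Answer: none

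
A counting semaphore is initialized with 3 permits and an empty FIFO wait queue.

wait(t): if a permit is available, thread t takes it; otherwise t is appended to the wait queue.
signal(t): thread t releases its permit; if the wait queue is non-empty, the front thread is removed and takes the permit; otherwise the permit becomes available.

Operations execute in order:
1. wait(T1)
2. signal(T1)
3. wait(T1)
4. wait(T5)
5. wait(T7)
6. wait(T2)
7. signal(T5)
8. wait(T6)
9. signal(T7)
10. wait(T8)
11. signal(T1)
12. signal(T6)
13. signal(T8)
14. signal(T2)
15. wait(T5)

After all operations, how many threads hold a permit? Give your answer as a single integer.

Answer: 1

Derivation:
Step 1: wait(T1) -> count=2 queue=[] holders={T1}
Step 2: signal(T1) -> count=3 queue=[] holders={none}
Step 3: wait(T1) -> count=2 queue=[] holders={T1}
Step 4: wait(T5) -> count=1 queue=[] holders={T1,T5}
Step 5: wait(T7) -> count=0 queue=[] holders={T1,T5,T7}
Step 6: wait(T2) -> count=0 queue=[T2] holders={T1,T5,T7}
Step 7: signal(T5) -> count=0 queue=[] holders={T1,T2,T7}
Step 8: wait(T6) -> count=0 queue=[T6] holders={T1,T2,T7}
Step 9: signal(T7) -> count=0 queue=[] holders={T1,T2,T6}
Step 10: wait(T8) -> count=0 queue=[T8] holders={T1,T2,T6}
Step 11: signal(T1) -> count=0 queue=[] holders={T2,T6,T8}
Step 12: signal(T6) -> count=1 queue=[] holders={T2,T8}
Step 13: signal(T8) -> count=2 queue=[] holders={T2}
Step 14: signal(T2) -> count=3 queue=[] holders={none}
Step 15: wait(T5) -> count=2 queue=[] holders={T5}
Final holders: {T5} -> 1 thread(s)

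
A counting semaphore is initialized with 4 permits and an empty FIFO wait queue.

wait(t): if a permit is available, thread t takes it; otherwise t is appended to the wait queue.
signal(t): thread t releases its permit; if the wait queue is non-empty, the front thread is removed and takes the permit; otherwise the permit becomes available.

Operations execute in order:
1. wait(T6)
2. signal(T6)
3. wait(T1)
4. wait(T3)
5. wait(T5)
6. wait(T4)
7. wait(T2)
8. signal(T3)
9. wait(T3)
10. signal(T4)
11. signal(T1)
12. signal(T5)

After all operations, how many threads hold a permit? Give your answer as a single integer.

Answer: 2

Derivation:
Step 1: wait(T6) -> count=3 queue=[] holders={T6}
Step 2: signal(T6) -> count=4 queue=[] holders={none}
Step 3: wait(T1) -> count=3 queue=[] holders={T1}
Step 4: wait(T3) -> count=2 queue=[] holders={T1,T3}
Step 5: wait(T5) -> count=1 queue=[] holders={T1,T3,T5}
Step 6: wait(T4) -> count=0 queue=[] holders={T1,T3,T4,T5}
Step 7: wait(T2) -> count=0 queue=[T2] holders={T1,T3,T4,T5}
Step 8: signal(T3) -> count=0 queue=[] holders={T1,T2,T4,T5}
Step 9: wait(T3) -> count=0 queue=[T3] holders={T1,T2,T4,T5}
Step 10: signal(T4) -> count=0 queue=[] holders={T1,T2,T3,T5}
Step 11: signal(T1) -> count=1 queue=[] holders={T2,T3,T5}
Step 12: signal(T5) -> count=2 queue=[] holders={T2,T3}
Final holders: {T2,T3} -> 2 thread(s)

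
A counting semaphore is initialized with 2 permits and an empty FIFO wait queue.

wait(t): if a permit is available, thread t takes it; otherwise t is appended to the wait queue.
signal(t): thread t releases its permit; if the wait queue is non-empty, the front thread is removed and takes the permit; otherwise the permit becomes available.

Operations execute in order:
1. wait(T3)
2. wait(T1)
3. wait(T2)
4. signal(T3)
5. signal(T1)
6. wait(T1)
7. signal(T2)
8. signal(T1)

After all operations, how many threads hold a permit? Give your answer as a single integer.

Answer: 0

Derivation:
Step 1: wait(T3) -> count=1 queue=[] holders={T3}
Step 2: wait(T1) -> count=0 queue=[] holders={T1,T3}
Step 3: wait(T2) -> count=0 queue=[T2] holders={T1,T3}
Step 4: signal(T3) -> count=0 queue=[] holders={T1,T2}
Step 5: signal(T1) -> count=1 queue=[] holders={T2}
Step 6: wait(T1) -> count=0 queue=[] holders={T1,T2}
Step 7: signal(T2) -> count=1 queue=[] holders={T1}
Step 8: signal(T1) -> count=2 queue=[] holders={none}
Final holders: {none} -> 0 thread(s)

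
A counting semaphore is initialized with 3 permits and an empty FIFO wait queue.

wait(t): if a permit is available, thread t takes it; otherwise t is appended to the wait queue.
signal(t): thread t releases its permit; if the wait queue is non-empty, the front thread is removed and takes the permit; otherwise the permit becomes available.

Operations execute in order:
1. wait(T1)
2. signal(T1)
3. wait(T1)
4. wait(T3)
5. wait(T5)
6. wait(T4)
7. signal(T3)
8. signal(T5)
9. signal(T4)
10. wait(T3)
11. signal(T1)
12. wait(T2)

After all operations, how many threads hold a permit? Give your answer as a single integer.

Step 1: wait(T1) -> count=2 queue=[] holders={T1}
Step 2: signal(T1) -> count=3 queue=[] holders={none}
Step 3: wait(T1) -> count=2 queue=[] holders={T1}
Step 4: wait(T3) -> count=1 queue=[] holders={T1,T3}
Step 5: wait(T5) -> count=0 queue=[] holders={T1,T3,T5}
Step 6: wait(T4) -> count=0 queue=[T4] holders={T1,T3,T5}
Step 7: signal(T3) -> count=0 queue=[] holders={T1,T4,T5}
Step 8: signal(T5) -> count=1 queue=[] holders={T1,T4}
Step 9: signal(T4) -> count=2 queue=[] holders={T1}
Step 10: wait(T3) -> count=1 queue=[] holders={T1,T3}
Step 11: signal(T1) -> count=2 queue=[] holders={T3}
Step 12: wait(T2) -> count=1 queue=[] holders={T2,T3}
Final holders: {T2,T3} -> 2 thread(s)

Answer: 2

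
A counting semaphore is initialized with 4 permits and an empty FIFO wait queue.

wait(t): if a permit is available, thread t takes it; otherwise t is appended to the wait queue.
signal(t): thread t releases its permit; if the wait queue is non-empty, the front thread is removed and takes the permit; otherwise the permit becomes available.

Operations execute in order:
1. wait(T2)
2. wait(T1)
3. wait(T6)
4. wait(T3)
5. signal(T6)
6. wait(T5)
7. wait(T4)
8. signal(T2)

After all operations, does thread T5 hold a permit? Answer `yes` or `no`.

Step 1: wait(T2) -> count=3 queue=[] holders={T2}
Step 2: wait(T1) -> count=2 queue=[] holders={T1,T2}
Step 3: wait(T6) -> count=1 queue=[] holders={T1,T2,T6}
Step 4: wait(T3) -> count=0 queue=[] holders={T1,T2,T3,T6}
Step 5: signal(T6) -> count=1 queue=[] holders={T1,T2,T3}
Step 6: wait(T5) -> count=0 queue=[] holders={T1,T2,T3,T5}
Step 7: wait(T4) -> count=0 queue=[T4] holders={T1,T2,T3,T5}
Step 8: signal(T2) -> count=0 queue=[] holders={T1,T3,T4,T5}
Final holders: {T1,T3,T4,T5} -> T5 in holders

Answer: yes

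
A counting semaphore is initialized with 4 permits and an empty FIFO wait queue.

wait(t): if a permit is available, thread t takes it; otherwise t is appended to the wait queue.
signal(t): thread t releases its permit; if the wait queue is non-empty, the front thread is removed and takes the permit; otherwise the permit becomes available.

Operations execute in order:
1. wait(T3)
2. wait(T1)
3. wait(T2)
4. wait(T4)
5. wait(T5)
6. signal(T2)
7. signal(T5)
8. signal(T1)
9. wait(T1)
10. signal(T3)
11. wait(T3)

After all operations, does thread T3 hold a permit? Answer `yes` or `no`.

Answer: yes

Derivation:
Step 1: wait(T3) -> count=3 queue=[] holders={T3}
Step 2: wait(T1) -> count=2 queue=[] holders={T1,T3}
Step 3: wait(T2) -> count=1 queue=[] holders={T1,T2,T3}
Step 4: wait(T4) -> count=0 queue=[] holders={T1,T2,T3,T4}
Step 5: wait(T5) -> count=0 queue=[T5] holders={T1,T2,T3,T4}
Step 6: signal(T2) -> count=0 queue=[] holders={T1,T3,T4,T5}
Step 7: signal(T5) -> count=1 queue=[] holders={T1,T3,T4}
Step 8: signal(T1) -> count=2 queue=[] holders={T3,T4}
Step 9: wait(T1) -> count=1 queue=[] holders={T1,T3,T4}
Step 10: signal(T3) -> count=2 queue=[] holders={T1,T4}
Step 11: wait(T3) -> count=1 queue=[] holders={T1,T3,T4}
Final holders: {T1,T3,T4} -> T3 in holders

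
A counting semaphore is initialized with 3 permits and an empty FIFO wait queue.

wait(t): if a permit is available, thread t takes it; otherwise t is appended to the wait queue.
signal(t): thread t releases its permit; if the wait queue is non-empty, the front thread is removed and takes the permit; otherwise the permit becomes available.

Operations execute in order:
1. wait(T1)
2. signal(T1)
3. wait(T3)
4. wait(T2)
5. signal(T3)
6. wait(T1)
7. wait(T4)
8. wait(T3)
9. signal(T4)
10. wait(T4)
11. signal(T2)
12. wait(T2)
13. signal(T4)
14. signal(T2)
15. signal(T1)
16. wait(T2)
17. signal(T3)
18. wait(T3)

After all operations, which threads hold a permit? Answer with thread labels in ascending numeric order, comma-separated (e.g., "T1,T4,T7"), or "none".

Answer: T2,T3

Derivation:
Step 1: wait(T1) -> count=2 queue=[] holders={T1}
Step 2: signal(T1) -> count=3 queue=[] holders={none}
Step 3: wait(T3) -> count=2 queue=[] holders={T3}
Step 4: wait(T2) -> count=1 queue=[] holders={T2,T3}
Step 5: signal(T3) -> count=2 queue=[] holders={T2}
Step 6: wait(T1) -> count=1 queue=[] holders={T1,T2}
Step 7: wait(T4) -> count=0 queue=[] holders={T1,T2,T4}
Step 8: wait(T3) -> count=0 queue=[T3] holders={T1,T2,T4}
Step 9: signal(T4) -> count=0 queue=[] holders={T1,T2,T3}
Step 10: wait(T4) -> count=0 queue=[T4] holders={T1,T2,T3}
Step 11: signal(T2) -> count=0 queue=[] holders={T1,T3,T4}
Step 12: wait(T2) -> count=0 queue=[T2] holders={T1,T3,T4}
Step 13: signal(T4) -> count=0 queue=[] holders={T1,T2,T3}
Step 14: signal(T2) -> count=1 queue=[] holders={T1,T3}
Step 15: signal(T1) -> count=2 queue=[] holders={T3}
Step 16: wait(T2) -> count=1 queue=[] holders={T2,T3}
Step 17: signal(T3) -> count=2 queue=[] holders={T2}
Step 18: wait(T3) -> count=1 queue=[] holders={T2,T3}
Final holders: T2,T3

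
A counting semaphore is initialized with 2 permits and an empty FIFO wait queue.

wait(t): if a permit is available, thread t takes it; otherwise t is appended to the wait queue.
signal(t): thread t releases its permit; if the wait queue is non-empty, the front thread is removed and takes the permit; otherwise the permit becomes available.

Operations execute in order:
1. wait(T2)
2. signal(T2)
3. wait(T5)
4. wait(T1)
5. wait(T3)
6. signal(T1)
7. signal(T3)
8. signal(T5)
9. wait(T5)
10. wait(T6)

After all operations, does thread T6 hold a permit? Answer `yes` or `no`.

Answer: yes

Derivation:
Step 1: wait(T2) -> count=1 queue=[] holders={T2}
Step 2: signal(T2) -> count=2 queue=[] holders={none}
Step 3: wait(T5) -> count=1 queue=[] holders={T5}
Step 4: wait(T1) -> count=0 queue=[] holders={T1,T5}
Step 5: wait(T3) -> count=0 queue=[T3] holders={T1,T5}
Step 6: signal(T1) -> count=0 queue=[] holders={T3,T5}
Step 7: signal(T3) -> count=1 queue=[] holders={T5}
Step 8: signal(T5) -> count=2 queue=[] holders={none}
Step 9: wait(T5) -> count=1 queue=[] holders={T5}
Step 10: wait(T6) -> count=0 queue=[] holders={T5,T6}
Final holders: {T5,T6} -> T6 in holders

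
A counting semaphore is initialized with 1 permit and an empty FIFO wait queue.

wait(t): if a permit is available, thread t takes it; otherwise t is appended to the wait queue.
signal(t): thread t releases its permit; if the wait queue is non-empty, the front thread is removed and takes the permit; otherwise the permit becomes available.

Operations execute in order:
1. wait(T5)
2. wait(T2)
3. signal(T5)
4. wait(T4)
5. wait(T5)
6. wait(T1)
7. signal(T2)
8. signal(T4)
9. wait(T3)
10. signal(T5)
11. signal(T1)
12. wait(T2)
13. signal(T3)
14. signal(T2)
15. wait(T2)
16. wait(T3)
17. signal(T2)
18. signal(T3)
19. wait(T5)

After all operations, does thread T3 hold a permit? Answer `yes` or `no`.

Answer: no

Derivation:
Step 1: wait(T5) -> count=0 queue=[] holders={T5}
Step 2: wait(T2) -> count=0 queue=[T2] holders={T5}
Step 3: signal(T5) -> count=0 queue=[] holders={T2}
Step 4: wait(T4) -> count=0 queue=[T4] holders={T2}
Step 5: wait(T5) -> count=0 queue=[T4,T5] holders={T2}
Step 6: wait(T1) -> count=0 queue=[T4,T5,T1] holders={T2}
Step 7: signal(T2) -> count=0 queue=[T5,T1] holders={T4}
Step 8: signal(T4) -> count=0 queue=[T1] holders={T5}
Step 9: wait(T3) -> count=0 queue=[T1,T3] holders={T5}
Step 10: signal(T5) -> count=0 queue=[T3] holders={T1}
Step 11: signal(T1) -> count=0 queue=[] holders={T3}
Step 12: wait(T2) -> count=0 queue=[T2] holders={T3}
Step 13: signal(T3) -> count=0 queue=[] holders={T2}
Step 14: signal(T2) -> count=1 queue=[] holders={none}
Step 15: wait(T2) -> count=0 queue=[] holders={T2}
Step 16: wait(T3) -> count=0 queue=[T3] holders={T2}
Step 17: signal(T2) -> count=0 queue=[] holders={T3}
Step 18: signal(T3) -> count=1 queue=[] holders={none}
Step 19: wait(T5) -> count=0 queue=[] holders={T5}
Final holders: {T5} -> T3 not in holders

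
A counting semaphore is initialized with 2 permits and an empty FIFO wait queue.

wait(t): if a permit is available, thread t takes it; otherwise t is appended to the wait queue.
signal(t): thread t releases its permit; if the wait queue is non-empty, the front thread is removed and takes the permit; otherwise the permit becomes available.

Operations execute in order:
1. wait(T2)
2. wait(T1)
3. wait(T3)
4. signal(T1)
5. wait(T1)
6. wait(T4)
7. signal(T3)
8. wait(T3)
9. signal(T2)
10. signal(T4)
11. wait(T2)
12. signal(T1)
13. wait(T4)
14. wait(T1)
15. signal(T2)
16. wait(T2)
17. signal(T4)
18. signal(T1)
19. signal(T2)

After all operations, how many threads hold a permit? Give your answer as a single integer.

Answer: 1

Derivation:
Step 1: wait(T2) -> count=1 queue=[] holders={T2}
Step 2: wait(T1) -> count=0 queue=[] holders={T1,T2}
Step 3: wait(T3) -> count=0 queue=[T3] holders={T1,T2}
Step 4: signal(T1) -> count=0 queue=[] holders={T2,T3}
Step 5: wait(T1) -> count=0 queue=[T1] holders={T2,T3}
Step 6: wait(T4) -> count=0 queue=[T1,T4] holders={T2,T3}
Step 7: signal(T3) -> count=0 queue=[T4] holders={T1,T2}
Step 8: wait(T3) -> count=0 queue=[T4,T3] holders={T1,T2}
Step 9: signal(T2) -> count=0 queue=[T3] holders={T1,T4}
Step 10: signal(T4) -> count=0 queue=[] holders={T1,T3}
Step 11: wait(T2) -> count=0 queue=[T2] holders={T1,T3}
Step 12: signal(T1) -> count=0 queue=[] holders={T2,T3}
Step 13: wait(T4) -> count=0 queue=[T4] holders={T2,T3}
Step 14: wait(T1) -> count=0 queue=[T4,T1] holders={T2,T3}
Step 15: signal(T2) -> count=0 queue=[T1] holders={T3,T4}
Step 16: wait(T2) -> count=0 queue=[T1,T2] holders={T3,T4}
Step 17: signal(T4) -> count=0 queue=[T2] holders={T1,T3}
Step 18: signal(T1) -> count=0 queue=[] holders={T2,T3}
Step 19: signal(T2) -> count=1 queue=[] holders={T3}
Final holders: {T3} -> 1 thread(s)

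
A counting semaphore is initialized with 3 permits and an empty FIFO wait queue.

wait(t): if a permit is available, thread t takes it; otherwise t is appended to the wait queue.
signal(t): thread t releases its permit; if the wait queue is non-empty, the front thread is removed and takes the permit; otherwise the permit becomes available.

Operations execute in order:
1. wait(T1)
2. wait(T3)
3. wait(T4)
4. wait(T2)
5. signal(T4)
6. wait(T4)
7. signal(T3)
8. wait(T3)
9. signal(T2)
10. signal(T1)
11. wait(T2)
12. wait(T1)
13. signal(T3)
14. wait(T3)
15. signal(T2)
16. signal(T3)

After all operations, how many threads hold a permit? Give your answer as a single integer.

Answer: 2

Derivation:
Step 1: wait(T1) -> count=2 queue=[] holders={T1}
Step 2: wait(T3) -> count=1 queue=[] holders={T1,T3}
Step 3: wait(T4) -> count=0 queue=[] holders={T1,T3,T4}
Step 4: wait(T2) -> count=0 queue=[T2] holders={T1,T3,T4}
Step 5: signal(T4) -> count=0 queue=[] holders={T1,T2,T3}
Step 6: wait(T4) -> count=0 queue=[T4] holders={T1,T2,T3}
Step 7: signal(T3) -> count=0 queue=[] holders={T1,T2,T4}
Step 8: wait(T3) -> count=0 queue=[T3] holders={T1,T2,T4}
Step 9: signal(T2) -> count=0 queue=[] holders={T1,T3,T4}
Step 10: signal(T1) -> count=1 queue=[] holders={T3,T4}
Step 11: wait(T2) -> count=0 queue=[] holders={T2,T3,T4}
Step 12: wait(T1) -> count=0 queue=[T1] holders={T2,T3,T4}
Step 13: signal(T3) -> count=0 queue=[] holders={T1,T2,T4}
Step 14: wait(T3) -> count=0 queue=[T3] holders={T1,T2,T4}
Step 15: signal(T2) -> count=0 queue=[] holders={T1,T3,T4}
Step 16: signal(T3) -> count=1 queue=[] holders={T1,T4}
Final holders: {T1,T4} -> 2 thread(s)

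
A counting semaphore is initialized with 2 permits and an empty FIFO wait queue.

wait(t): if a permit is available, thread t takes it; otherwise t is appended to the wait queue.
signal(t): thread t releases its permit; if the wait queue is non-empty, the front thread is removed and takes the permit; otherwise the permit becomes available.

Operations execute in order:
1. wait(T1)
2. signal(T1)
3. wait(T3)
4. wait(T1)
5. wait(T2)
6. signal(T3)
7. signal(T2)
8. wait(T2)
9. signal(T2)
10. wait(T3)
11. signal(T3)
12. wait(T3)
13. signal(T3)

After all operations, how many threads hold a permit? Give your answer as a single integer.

Step 1: wait(T1) -> count=1 queue=[] holders={T1}
Step 2: signal(T1) -> count=2 queue=[] holders={none}
Step 3: wait(T3) -> count=1 queue=[] holders={T3}
Step 4: wait(T1) -> count=0 queue=[] holders={T1,T3}
Step 5: wait(T2) -> count=0 queue=[T2] holders={T1,T3}
Step 6: signal(T3) -> count=0 queue=[] holders={T1,T2}
Step 7: signal(T2) -> count=1 queue=[] holders={T1}
Step 8: wait(T2) -> count=0 queue=[] holders={T1,T2}
Step 9: signal(T2) -> count=1 queue=[] holders={T1}
Step 10: wait(T3) -> count=0 queue=[] holders={T1,T3}
Step 11: signal(T3) -> count=1 queue=[] holders={T1}
Step 12: wait(T3) -> count=0 queue=[] holders={T1,T3}
Step 13: signal(T3) -> count=1 queue=[] holders={T1}
Final holders: {T1} -> 1 thread(s)

Answer: 1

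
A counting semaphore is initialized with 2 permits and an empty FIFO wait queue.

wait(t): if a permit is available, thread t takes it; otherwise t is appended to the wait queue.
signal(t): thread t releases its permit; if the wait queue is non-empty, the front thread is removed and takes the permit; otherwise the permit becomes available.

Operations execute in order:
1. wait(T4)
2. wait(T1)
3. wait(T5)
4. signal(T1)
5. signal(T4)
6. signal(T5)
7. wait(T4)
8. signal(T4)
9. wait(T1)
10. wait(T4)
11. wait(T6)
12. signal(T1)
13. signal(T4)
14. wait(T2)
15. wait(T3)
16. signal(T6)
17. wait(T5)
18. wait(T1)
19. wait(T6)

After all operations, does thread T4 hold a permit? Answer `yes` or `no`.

Step 1: wait(T4) -> count=1 queue=[] holders={T4}
Step 2: wait(T1) -> count=0 queue=[] holders={T1,T4}
Step 3: wait(T5) -> count=0 queue=[T5] holders={T1,T4}
Step 4: signal(T1) -> count=0 queue=[] holders={T4,T5}
Step 5: signal(T4) -> count=1 queue=[] holders={T5}
Step 6: signal(T5) -> count=2 queue=[] holders={none}
Step 7: wait(T4) -> count=1 queue=[] holders={T4}
Step 8: signal(T4) -> count=2 queue=[] holders={none}
Step 9: wait(T1) -> count=1 queue=[] holders={T1}
Step 10: wait(T4) -> count=0 queue=[] holders={T1,T4}
Step 11: wait(T6) -> count=0 queue=[T6] holders={T1,T4}
Step 12: signal(T1) -> count=0 queue=[] holders={T4,T6}
Step 13: signal(T4) -> count=1 queue=[] holders={T6}
Step 14: wait(T2) -> count=0 queue=[] holders={T2,T6}
Step 15: wait(T3) -> count=0 queue=[T3] holders={T2,T6}
Step 16: signal(T6) -> count=0 queue=[] holders={T2,T3}
Step 17: wait(T5) -> count=0 queue=[T5] holders={T2,T3}
Step 18: wait(T1) -> count=0 queue=[T5,T1] holders={T2,T3}
Step 19: wait(T6) -> count=0 queue=[T5,T1,T6] holders={T2,T3}
Final holders: {T2,T3} -> T4 not in holders

Answer: no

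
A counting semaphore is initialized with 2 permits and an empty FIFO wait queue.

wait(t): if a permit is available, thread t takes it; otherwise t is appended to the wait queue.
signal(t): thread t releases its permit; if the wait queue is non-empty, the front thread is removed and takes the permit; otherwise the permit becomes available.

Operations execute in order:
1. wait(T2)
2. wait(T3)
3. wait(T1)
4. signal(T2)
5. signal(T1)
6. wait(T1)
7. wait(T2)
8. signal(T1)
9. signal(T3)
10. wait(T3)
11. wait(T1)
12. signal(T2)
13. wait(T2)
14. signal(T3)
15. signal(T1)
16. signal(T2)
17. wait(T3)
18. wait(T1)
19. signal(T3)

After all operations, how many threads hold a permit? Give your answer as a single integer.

Answer: 1

Derivation:
Step 1: wait(T2) -> count=1 queue=[] holders={T2}
Step 2: wait(T3) -> count=0 queue=[] holders={T2,T3}
Step 3: wait(T1) -> count=0 queue=[T1] holders={T2,T3}
Step 4: signal(T2) -> count=0 queue=[] holders={T1,T3}
Step 5: signal(T1) -> count=1 queue=[] holders={T3}
Step 6: wait(T1) -> count=0 queue=[] holders={T1,T3}
Step 7: wait(T2) -> count=0 queue=[T2] holders={T1,T3}
Step 8: signal(T1) -> count=0 queue=[] holders={T2,T3}
Step 9: signal(T3) -> count=1 queue=[] holders={T2}
Step 10: wait(T3) -> count=0 queue=[] holders={T2,T3}
Step 11: wait(T1) -> count=0 queue=[T1] holders={T2,T3}
Step 12: signal(T2) -> count=0 queue=[] holders={T1,T3}
Step 13: wait(T2) -> count=0 queue=[T2] holders={T1,T3}
Step 14: signal(T3) -> count=0 queue=[] holders={T1,T2}
Step 15: signal(T1) -> count=1 queue=[] holders={T2}
Step 16: signal(T2) -> count=2 queue=[] holders={none}
Step 17: wait(T3) -> count=1 queue=[] holders={T3}
Step 18: wait(T1) -> count=0 queue=[] holders={T1,T3}
Step 19: signal(T3) -> count=1 queue=[] holders={T1}
Final holders: {T1} -> 1 thread(s)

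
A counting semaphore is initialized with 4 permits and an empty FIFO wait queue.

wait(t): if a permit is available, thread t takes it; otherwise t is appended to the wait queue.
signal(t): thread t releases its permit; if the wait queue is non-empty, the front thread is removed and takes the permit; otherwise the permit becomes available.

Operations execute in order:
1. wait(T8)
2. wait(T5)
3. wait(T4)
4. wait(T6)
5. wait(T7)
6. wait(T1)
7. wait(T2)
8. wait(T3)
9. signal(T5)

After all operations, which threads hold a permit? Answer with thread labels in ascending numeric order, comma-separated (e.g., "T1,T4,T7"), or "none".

Answer: T4,T6,T7,T8

Derivation:
Step 1: wait(T8) -> count=3 queue=[] holders={T8}
Step 2: wait(T5) -> count=2 queue=[] holders={T5,T8}
Step 3: wait(T4) -> count=1 queue=[] holders={T4,T5,T8}
Step 4: wait(T6) -> count=0 queue=[] holders={T4,T5,T6,T8}
Step 5: wait(T7) -> count=0 queue=[T7] holders={T4,T5,T6,T8}
Step 6: wait(T1) -> count=0 queue=[T7,T1] holders={T4,T5,T6,T8}
Step 7: wait(T2) -> count=0 queue=[T7,T1,T2] holders={T4,T5,T6,T8}
Step 8: wait(T3) -> count=0 queue=[T7,T1,T2,T3] holders={T4,T5,T6,T8}
Step 9: signal(T5) -> count=0 queue=[T1,T2,T3] holders={T4,T6,T7,T8}
Final holders: T4,T6,T7,T8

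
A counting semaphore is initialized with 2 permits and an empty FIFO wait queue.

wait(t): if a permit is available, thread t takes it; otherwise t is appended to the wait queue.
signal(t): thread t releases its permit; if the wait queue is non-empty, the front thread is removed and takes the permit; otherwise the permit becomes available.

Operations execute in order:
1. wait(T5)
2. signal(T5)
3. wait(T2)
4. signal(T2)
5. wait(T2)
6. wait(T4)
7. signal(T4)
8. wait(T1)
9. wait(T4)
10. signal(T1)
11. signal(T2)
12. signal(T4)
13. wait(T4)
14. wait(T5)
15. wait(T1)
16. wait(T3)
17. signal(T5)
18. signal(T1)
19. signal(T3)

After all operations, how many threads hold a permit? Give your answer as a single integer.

Answer: 1

Derivation:
Step 1: wait(T5) -> count=1 queue=[] holders={T5}
Step 2: signal(T5) -> count=2 queue=[] holders={none}
Step 3: wait(T2) -> count=1 queue=[] holders={T2}
Step 4: signal(T2) -> count=2 queue=[] holders={none}
Step 5: wait(T2) -> count=1 queue=[] holders={T2}
Step 6: wait(T4) -> count=0 queue=[] holders={T2,T4}
Step 7: signal(T4) -> count=1 queue=[] holders={T2}
Step 8: wait(T1) -> count=0 queue=[] holders={T1,T2}
Step 9: wait(T4) -> count=0 queue=[T4] holders={T1,T2}
Step 10: signal(T1) -> count=0 queue=[] holders={T2,T4}
Step 11: signal(T2) -> count=1 queue=[] holders={T4}
Step 12: signal(T4) -> count=2 queue=[] holders={none}
Step 13: wait(T4) -> count=1 queue=[] holders={T4}
Step 14: wait(T5) -> count=0 queue=[] holders={T4,T5}
Step 15: wait(T1) -> count=0 queue=[T1] holders={T4,T5}
Step 16: wait(T3) -> count=0 queue=[T1,T3] holders={T4,T5}
Step 17: signal(T5) -> count=0 queue=[T3] holders={T1,T4}
Step 18: signal(T1) -> count=0 queue=[] holders={T3,T4}
Step 19: signal(T3) -> count=1 queue=[] holders={T4}
Final holders: {T4} -> 1 thread(s)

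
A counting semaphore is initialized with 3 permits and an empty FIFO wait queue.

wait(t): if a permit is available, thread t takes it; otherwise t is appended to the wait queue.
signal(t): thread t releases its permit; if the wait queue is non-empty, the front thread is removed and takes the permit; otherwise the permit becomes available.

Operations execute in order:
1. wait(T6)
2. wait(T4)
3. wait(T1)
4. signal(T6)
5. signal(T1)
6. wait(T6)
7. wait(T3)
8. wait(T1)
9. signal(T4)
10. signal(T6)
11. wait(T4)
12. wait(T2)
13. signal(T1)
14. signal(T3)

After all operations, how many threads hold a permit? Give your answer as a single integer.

Answer: 2

Derivation:
Step 1: wait(T6) -> count=2 queue=[] holders={T6}
Step 2: wait(T4) -> count=1 queue=[] holders={T4,T6}
Step 3: wait(T1) -> count=0 queue=[] holders={T1,T4,T6}
Step 4: signal(T6) -> count=1 queue=[] holders={T1,T4}
Step 5: signal(T1) -> count=2 queue=[] holders={T4}
Step 6: wait(T6) -> count=1 queue=[] holders={T4,T6}
Step 7: wait(T3) -> count=0 queue=[] holders={T3,T4,T6}
Step 8: wait(T1) -> count=0 queue=[T1] holders={T3,T4,T6}
Step 9: signal(T4) -> count=0 queue=[] holders={T1,T3,T6}
Step 10: signal(T6) -> count=1 queue=[] holders={T1,T3}
Step 11: wait(T4) -> count=0 queue=[] holders={T1,T3,T4}
Step 12: wait(T2) -> count=0 queue=[T2] holders={T1,T3,T4}
Step 13: signal(T1) -> count=0 queue=[] holders={T2,T3,T4}
Step 14: signal(T3) -> count=1 queue=[] holders={T2,T4}
Final holders: {T2,T4} -> 2 thread(s)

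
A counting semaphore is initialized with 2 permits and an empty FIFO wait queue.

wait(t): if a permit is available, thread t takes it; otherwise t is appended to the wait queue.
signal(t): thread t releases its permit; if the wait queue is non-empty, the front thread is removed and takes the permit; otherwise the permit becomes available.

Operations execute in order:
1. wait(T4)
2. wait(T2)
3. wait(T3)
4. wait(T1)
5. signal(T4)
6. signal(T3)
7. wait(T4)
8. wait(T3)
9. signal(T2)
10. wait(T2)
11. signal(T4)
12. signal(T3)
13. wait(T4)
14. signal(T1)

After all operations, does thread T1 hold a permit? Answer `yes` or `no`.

Answer: no

Derivation:
Step 1: wait(T4) -> count=1 queue=[] holders={T4}
Step 2: wait(T2) -> count=0 queue=[] holders={T2,T4}
Step 3: wait(T3) -> count=0 queue=[T3] holders={T2,T4}
Step 4: wait(T1) -> count=0 queue=[T3,T1] holders={T2,T4}
Step 5: signal(T4) -> count=0 queue=[T1] holders={T2,T3}
Step 6: signal(T3) -> count=0 queue=[] holders={T1,T2}
Step 7: wait(T4) -> count=0 queue=[T4] holders={T1,T2}
Step 8: wait(T3) -> count=0 queue=[T4,T3] holders={T1,T2}
Step 9: signal(T2) -> count=0 queue=[T3] holders={T1,T4}
Step 10: wait(T2) -> count=0 queue=[T3,T2] holders={T1,T4}
Step 11: signal(T4) -> count=0 queue=[T2] holders={T1,T3}
Step 12: signal(T3) -> count=0 queue=[] holders={T1,T2}
Step 13: wait(T4) -> count=0 queue=[T4] holders={T1,T2}
Step 14: signal(T1) -> count=0 queue=[] holders={T2,T4}
Final holders: {T2,T4} -> T1 not in holders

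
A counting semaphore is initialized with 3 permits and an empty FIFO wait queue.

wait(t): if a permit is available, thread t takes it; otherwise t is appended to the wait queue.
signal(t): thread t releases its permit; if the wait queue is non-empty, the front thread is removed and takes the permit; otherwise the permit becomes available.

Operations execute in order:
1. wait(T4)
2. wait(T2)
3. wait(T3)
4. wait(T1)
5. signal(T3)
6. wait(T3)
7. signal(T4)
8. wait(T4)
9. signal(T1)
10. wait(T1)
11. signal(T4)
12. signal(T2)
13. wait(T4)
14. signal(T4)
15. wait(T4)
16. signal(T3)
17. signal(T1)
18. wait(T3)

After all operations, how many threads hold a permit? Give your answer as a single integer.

Step 1: wait(T4) -> count=2 queue=[] holders={T4}
Step 2: wait(T2) -> count=1 queue=[] holders={T2,T4}
Step 3: wait(T3) -> count=0 queue=[] holders={T2,T3,T4}
Step 4: wait(T1) -> count=0 queue=[T1] holders={T2,T3,T4}
Step 5: signal(T3) -> count=0 queue=[] holders={T1,T2,T4}
Step 6: wait(T3) -> count=0 queue=[T3] holders={T1,T2,T4}
Step 7: signal(T4) -> count=0 queue=[] holders={T1,T2,T3}
Step 8: wait(T4) -> count=0 queue=[T4] holders={T1,T2,T3}
Step 9: signal(T1) -> count=0 queue=[] holders={T2,T3,T4}
Step 10: wait(T1) -> count=0 queue=[T1] holders={T2,T3,T4}
Step 11: signal(T4) -> count=0 queue=[] holders={T1,T2,T3}
Step 12: signal(T2) -> count=1 queue=[] holders={T1,T3}
Step 13: wait(T4) -> count=0 queue=[] holders={T1,T3,T4}
Step 14: signal(T4) -> count=1 queue=[] holders={T1,T3}
Step 15: wait(T4) -> count=0 queue=[] holders={T1,T3,T4}
Step 16: signal(T3) -> count=1 queue=[] holders={T1,T4}
Step 17: signal(T1) -> count=2 queue=[] holders={T4}
Step 18: wait(T3) -> count=1 queue=[] holders={T3,T4}
Final holders: {T3,T4} -> 2 thread(s)

Answer: 2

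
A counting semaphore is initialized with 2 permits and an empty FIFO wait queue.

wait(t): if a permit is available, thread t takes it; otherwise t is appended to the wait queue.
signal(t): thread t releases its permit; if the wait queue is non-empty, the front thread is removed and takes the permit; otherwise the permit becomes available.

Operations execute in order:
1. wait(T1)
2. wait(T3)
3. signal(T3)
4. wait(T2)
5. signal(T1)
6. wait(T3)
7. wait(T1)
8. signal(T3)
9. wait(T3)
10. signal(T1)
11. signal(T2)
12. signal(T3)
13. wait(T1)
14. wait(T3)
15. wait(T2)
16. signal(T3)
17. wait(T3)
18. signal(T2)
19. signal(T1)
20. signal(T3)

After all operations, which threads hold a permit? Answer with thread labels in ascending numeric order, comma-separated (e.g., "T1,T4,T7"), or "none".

Step 1: wait(T1) -> count=1 queue=[] holders={T1}
Step 2: wait(T3) -> count=0 queue=[] holders={T1,T3}
Step 3: signal(T3) -> count=1 queue=[] holders={T1}
Step 4: wait(T2) -> count=0 queue=[] holders={T1,T2}
Step 5: signal(T1) -> count=1 queue=[] holders={T2}
Step 6: wait(T3) -> count=0 queue=[] holders={T2,T3}
Step 7: wait(T1) -> count=0 queue=[T1] holders={T2,T3}
Step 8: signal(T3) -> count=0 queue=[] holders={T1,T2}
Step 9: wait(T3) -> count=0 queue=[T3] holders={T1,T2}
Step 10: signal(T1) -> count=0 queue=[] holders={T2,T3}
Step 11: signal(T2) -> count=1 queue=[] holders={T3}
Step 12: signal(T3) -> count=2 queue=[] holders={none}
Step 13: wait(T1) -> count=1 queue=[] holders={T1}
Step 14: wait(T3) -> count=0 queue=[] holders={T1,T3}
Step 15: wait(T2) -> count=0 queue=[T2] holders={T1,T3}
Step 16: signal(T3) -> count=0 queue=[] holders={T1,T2}
Step 17: wait(T3) -> count=0 queue=[T3] holders={T1,T2}
Step 18: signal(T2) -> count=0 queue=[] holders={T1,T3}
Step 19: signal(T1) -> count=1 queue=[] holders={T3}
Step 20: signal(T3) -> count=2 queue=[] holders={none}
Final holders: none

Answer: none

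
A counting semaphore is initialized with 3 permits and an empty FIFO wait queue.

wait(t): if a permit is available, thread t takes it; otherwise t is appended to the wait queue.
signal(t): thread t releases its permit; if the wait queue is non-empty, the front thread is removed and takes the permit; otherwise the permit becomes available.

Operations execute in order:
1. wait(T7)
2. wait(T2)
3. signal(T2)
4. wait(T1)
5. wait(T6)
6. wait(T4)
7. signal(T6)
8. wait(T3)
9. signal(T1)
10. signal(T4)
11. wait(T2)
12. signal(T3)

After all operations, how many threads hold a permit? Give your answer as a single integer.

Step 1: wait(T7) -> count=2 queue=[] holders={T7}
Step 2: wait(T2) -> count=1 queue=[] holders={T2,T7}
Step 3: signal(T2) -> count=2 queue=[] holders={T7}
Step 4: wait(T1) -> count=1 queue=[] holders={T1,T7}
Step 5: wait(T6) -> count=0 queue=[] holders={T1,T6,T7}
Step 6: wait(T4) -> count=0 queue=[T4] holders={T1,T6,T7}
Step 7: signal(T6) -> count=0 queue=[] holders={T1,T4,T7}
Step 8: wait(T3) -> count=0 queue=[T3] holders={T1,T4,T7}
Step 9: signal(T1) -> count=0 queue=[] holders={T3,T4,T7}
Step 10: signal(T4) -> count=1 queue=[] holders={T3,T7}
Step 11: wait(T2) -> count=0 queue=[] holders={T2,T3,T7}
Step 12: signal(T3) -> count=1 queue=[] holders={T2,T7}
Final holders: {T2,T7} -> 2 thread(s)

Answer: 2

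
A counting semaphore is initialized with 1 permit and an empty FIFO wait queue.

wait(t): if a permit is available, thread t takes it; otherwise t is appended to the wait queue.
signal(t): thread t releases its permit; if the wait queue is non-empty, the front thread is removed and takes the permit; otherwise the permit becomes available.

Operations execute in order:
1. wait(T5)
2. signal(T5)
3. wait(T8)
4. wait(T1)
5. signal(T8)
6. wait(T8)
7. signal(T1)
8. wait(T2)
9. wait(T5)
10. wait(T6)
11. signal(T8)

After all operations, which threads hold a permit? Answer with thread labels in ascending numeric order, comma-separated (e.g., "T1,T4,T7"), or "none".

Step 1: wait(T5) -> count=0 queue=[] holders={T5}
Step 2: signal(T5) -> count=1 queue=[] holders={none}
Step 3: wait(T8) -> count=0 queue=[] holders={T8}
Step 4: wait(T1) -> count=0 queue=[T1] holders={T8}
Step 5: signal(T8) -> count=0 queue=[] holders={T1}
Step 6: wait(T8) -> count=0 queue=[T8] holders={T1}
Step 7: signal(T1) -> count=0 queue=[] holders={T8}
Step 8: wait(T2) -> count=0 queue=[T2] holders={T8}
Step 9: wait(T5) -> count=0 queue=[T2,T5] holders={T8}
Step 10: wait(T6) -> count=0 queue=[T2,T5,T6] holders={T8}
Step 11: signal(T8) -> count=0 queue=[T5,T6] holders={T2}
Final holders: T2

Answer: T2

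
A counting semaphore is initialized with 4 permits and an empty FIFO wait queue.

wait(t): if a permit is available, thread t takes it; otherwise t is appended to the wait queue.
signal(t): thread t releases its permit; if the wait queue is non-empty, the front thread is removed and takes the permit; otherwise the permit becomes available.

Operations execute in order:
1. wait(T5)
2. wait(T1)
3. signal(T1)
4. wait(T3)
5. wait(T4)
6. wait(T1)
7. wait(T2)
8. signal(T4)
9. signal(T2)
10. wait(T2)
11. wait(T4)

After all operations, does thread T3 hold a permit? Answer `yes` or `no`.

Answer: yes

Derivation:
Step 1: wait(T5) -> count=3 queue=[] holders={T5}
Step 2: wait(T1) -> count=2 queue=[] holders={T1,T5}
Step 3: signal(T1) -> count=3 queue=[] holders={T5}
Step 4: wait(T3) -> count=2 queue=[] holders={T3,T5}
Step 5: wait(T4) -> count=1 queue=[] holders={T3,T4,T5}
Step 6: wait(T1) -> count=0 queue=[] holders={T1,T3,T4,T5}
Step 7: wait(T2) -> count=0 queue=[T2] holders={T1,T3,T4,T5}
Step 8: signal(T4) -> count=0 queue=[] holders={T1,T2,T3,T5}
Step 9: signal(T2) -> count=1 queue=[] holders={T1,T3,T5}
Step 10: wait(T2) -> count=0 queue=[] holders={T1,T2,T3,T5}
Step 11: wait(T4) -> count=0 queue=[T4] holders={T1,T2,T3,T5}
Final holders: {T1,T2,T3,T5} -> T3 in holders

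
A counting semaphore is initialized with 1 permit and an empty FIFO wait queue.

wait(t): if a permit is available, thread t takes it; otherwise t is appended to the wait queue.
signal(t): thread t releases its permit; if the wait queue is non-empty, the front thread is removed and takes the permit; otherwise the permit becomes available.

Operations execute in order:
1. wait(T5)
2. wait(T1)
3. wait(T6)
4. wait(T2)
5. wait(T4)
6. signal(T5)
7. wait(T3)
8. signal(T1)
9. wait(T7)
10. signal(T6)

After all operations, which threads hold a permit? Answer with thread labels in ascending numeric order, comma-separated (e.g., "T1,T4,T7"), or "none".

Answer: T2

Derivation:
Step 1: wait(T5) -> count=0 queue=[] holders={T5}
Step 2: wait(T1) -> count=0 queue=[T1] holders={T5}
Step 3: wait(T6) -> count=0 queue=[T1,T6] holders={T5}
Step 4: wait(T2) -> count=0 queue=[T1,T6,T2] holders={T5}
Step 5: wait(T4) -> count=0 queue=[T1,T6,T2,T4] holders={T5}
Step 6: signal(T5) -> count=0 queue=[T6,T2,T4] holders={T1}
Step 7: wait(T3) -> count=0 queue=[T6,T2,T4,T3] holders={T1}
Step 8: signal(T1) -> count=0 queue=[T2,T4,T3] holders={T6}
Step 9: wait(T7) -> count=0 queue=[T2,T4,T3,T7] holders={T6}
Step 10: signal(T6) -> count=0 queue=[T4,T3,T7] holders={T2}
Final holders: T2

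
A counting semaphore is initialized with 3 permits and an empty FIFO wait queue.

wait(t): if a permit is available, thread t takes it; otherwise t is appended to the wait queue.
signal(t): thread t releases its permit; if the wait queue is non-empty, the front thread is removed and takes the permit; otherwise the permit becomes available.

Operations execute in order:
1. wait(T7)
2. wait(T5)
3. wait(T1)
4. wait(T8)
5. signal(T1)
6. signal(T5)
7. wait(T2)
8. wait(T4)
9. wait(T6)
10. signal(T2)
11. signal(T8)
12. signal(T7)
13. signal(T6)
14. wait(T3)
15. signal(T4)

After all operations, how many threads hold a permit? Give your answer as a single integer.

Step 1: wait(T7) -> count=2 queue=[] holders={T7}
Step 2: wait(T5) -> count=1 queue=[] holders={T5,T7}
Step 3: wait(T1) -> count=0 queue=[] holders={T1,T5,T7}
Step 4: wait(T8) -> count=0 queue=[T8] holders={T1,T5,T7}
Step 5: signal(T1) -> count=0 queue=[] holders={T5,T7,T8}
Step 6: signal(T5) -> count=1 queue=[] holders={T7,T8}
Step 7: wait(T2) -> count=0 queue=[] holders={T2,T7,T8}
Step 8: wait(T4) -> count=0 queue=[T4] holders={T2,T7,T8}
Step 9: wait(T6) -> count=0 queue=[T4,T6] holders={T2,T7,T8}
Step 10: signal(T2) -> count=0 queue=[T6] holders={T4,T7,T8}
Step 11: signal(T8) -> count=0 queue=[] holders={T4,T6,T7}
Step 12: signal(T7) -> count=1 queue=[] holders={T4,T6}
Step 13: signal(T6) -> count=2 queue=[] holders={T4}
Step 14: wait(T3) -> count=1 queue=[] holders={T3,T4}
Step 15: signal(T4) -> count=2 queue=[] holders={T3}
Final holders: {T3} -> 1 thread(s)

Answer: 1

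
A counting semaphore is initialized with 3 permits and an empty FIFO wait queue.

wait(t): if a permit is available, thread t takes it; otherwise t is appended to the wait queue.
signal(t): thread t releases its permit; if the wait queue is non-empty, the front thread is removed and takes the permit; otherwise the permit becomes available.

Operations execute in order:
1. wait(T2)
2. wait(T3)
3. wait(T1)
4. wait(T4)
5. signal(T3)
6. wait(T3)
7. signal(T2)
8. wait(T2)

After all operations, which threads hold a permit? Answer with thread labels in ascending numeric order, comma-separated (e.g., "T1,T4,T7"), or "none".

Step 1: wait(T2) -> count=2 queue=[] holders={T2}
Step 2: wait(T3) -> count=1 queue=[] holders={T2,T3}
Step 3: wait(T1) -> count=0 queue=[] holders={T1,T2,T3}
Step 4: wait(T4) -> count=0 queue=[T4] holders={T1,T2,T3}
Step 5: signal(T3) -> count=0 queue=[] holders={T1,T2,T4}
Step 6: wait(T3) -> count=0 queue=[T3] holders={T1,T2,T4}
Step 7: signal(T2) -> count=0 queue=[] holders={T1,T3,T4}
Step 8: wait(T2) -> count=0 queue=[T2] holders={T1,T3,T4}
Final holders: T1,T3,T4

Answer: T1,T3,T4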